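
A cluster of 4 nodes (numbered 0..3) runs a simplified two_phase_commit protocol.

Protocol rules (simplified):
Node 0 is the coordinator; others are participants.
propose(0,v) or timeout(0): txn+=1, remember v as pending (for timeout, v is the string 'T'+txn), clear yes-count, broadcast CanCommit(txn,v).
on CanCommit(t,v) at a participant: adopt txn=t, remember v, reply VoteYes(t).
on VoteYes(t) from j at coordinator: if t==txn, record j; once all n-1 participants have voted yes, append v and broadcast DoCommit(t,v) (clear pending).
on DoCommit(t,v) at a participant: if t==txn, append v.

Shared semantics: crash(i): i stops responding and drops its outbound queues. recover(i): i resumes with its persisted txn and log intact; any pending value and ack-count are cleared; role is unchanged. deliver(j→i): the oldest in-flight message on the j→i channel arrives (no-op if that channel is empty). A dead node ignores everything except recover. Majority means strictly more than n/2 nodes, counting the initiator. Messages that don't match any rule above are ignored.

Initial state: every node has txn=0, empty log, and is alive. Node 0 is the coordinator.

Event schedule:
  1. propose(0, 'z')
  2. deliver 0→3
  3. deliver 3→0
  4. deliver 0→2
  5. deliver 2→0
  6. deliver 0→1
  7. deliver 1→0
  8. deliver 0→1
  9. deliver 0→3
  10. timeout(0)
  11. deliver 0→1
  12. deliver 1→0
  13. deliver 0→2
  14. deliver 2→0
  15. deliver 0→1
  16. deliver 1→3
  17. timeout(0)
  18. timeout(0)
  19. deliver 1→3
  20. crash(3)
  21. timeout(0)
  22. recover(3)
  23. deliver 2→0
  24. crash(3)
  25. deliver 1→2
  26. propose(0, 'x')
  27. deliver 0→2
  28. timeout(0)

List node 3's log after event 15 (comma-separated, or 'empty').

z

step 1 propose(0,'z'): 0={coor,t=1,log=-}
step 2 deliver 0→3: 3={part,t=1,log=-}
step 3 deliver 3→0: —
step 4 deliver 0→2: 2={part,t=1,log=-}
step 5 deliver 2→0: —
step 6 deliver 0→1: 1={part,t=1,log=-}
step 7 deliver 1→0: 0={coor,t=1,log=z}
step 8 deliver 0→1: 1={part,t=1,log=z}
step 9 deliver 0→3: 3={part,t=1,log=z}
step 10 timeout(0): 0={coor,t=2,log=z}
step 11 deliver 0→1: 1={part,t=2,log=z}
step 12 deliver 1→0: —
step 13 deliver 0→2: 2={part,t=1,log=z}
step 14 deliver 2→0: —
step 15 deliver 0→1: —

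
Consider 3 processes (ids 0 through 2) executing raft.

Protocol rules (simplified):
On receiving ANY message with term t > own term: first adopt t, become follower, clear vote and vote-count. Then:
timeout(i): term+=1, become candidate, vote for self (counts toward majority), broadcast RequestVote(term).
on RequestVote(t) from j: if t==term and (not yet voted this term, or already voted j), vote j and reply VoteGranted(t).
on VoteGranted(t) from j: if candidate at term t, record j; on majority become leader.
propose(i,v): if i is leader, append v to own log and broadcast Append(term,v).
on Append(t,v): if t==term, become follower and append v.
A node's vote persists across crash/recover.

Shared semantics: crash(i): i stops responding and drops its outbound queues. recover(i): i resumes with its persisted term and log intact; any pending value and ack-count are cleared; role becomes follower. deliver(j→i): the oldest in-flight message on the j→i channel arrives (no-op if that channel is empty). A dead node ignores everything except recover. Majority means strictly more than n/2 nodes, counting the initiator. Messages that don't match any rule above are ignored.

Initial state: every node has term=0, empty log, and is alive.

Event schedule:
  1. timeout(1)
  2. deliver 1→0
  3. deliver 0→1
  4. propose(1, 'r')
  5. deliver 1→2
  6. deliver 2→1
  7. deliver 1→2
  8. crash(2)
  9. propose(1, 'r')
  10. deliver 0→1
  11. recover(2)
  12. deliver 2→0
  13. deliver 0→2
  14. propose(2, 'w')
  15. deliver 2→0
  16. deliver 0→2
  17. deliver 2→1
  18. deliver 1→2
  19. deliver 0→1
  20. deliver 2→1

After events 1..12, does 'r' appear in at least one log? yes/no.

yes

e1 timeout(1): 1[cand,t=1,-]
e2 deliver 1→0: 0[foll,t=1,-]
e3 deliver 0→1: 1[lead,t=1,-]
e4 propose(1,'r'): 1[lead,t=1,r]
e5 deliver 1→2: 2[foll,t=1,-]
e6 deliver 2→1: ·
e7 deliver 1→2: 2[foll,t=1,r]
e8 crash(2): 2[✗foll,t=1,r]
e9 propose(1,'r'): 1[lead,t=1,r,r]
e10 deliver 0→1: ·
e11 recover(2): 2[foll,t=1,r]
e12 deliver 2→0: ·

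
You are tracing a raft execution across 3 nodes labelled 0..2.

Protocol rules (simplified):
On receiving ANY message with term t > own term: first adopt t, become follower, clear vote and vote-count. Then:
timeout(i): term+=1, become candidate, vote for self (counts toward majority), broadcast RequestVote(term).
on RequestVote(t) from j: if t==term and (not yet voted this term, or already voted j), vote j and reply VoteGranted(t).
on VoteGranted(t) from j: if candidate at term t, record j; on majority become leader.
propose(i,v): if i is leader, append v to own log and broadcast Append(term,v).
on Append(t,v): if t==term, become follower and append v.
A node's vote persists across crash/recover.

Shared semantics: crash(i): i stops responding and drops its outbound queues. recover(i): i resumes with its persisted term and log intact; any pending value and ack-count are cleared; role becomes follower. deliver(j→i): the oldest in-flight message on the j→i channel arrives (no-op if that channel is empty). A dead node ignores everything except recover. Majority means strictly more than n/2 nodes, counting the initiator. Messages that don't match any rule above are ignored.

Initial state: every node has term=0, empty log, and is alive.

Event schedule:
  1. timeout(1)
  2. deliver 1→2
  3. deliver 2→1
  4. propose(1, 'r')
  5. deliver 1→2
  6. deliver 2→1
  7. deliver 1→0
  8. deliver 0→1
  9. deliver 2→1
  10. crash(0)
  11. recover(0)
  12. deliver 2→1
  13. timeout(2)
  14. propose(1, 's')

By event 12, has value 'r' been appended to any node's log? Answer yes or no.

after 1 — timeout(1): n1:cand/t1/[-]
after 2 — deliver 1→2: n2:foll/t1/[-]
after 3 — deliver 2→1: n1:lead/t1/[-]
after 4 — propose(1,'r'): n1:lead/t1/[r]
after 5 — deliver 1→2: n2:foll/t1/[r]
after 6 — deliver 2→1: ·
after 7 — deliver 1→0: n0:foll/t1/[-]
after 8 — deliver 0→1: ·
after 9 — deliver 2→1: ·
after 10 — crash(0): n0:✗foll/t1/[-]
after 11 — recover(0): n0:foll/t1/[-]
after 12 — deliver 2→1: ·

yes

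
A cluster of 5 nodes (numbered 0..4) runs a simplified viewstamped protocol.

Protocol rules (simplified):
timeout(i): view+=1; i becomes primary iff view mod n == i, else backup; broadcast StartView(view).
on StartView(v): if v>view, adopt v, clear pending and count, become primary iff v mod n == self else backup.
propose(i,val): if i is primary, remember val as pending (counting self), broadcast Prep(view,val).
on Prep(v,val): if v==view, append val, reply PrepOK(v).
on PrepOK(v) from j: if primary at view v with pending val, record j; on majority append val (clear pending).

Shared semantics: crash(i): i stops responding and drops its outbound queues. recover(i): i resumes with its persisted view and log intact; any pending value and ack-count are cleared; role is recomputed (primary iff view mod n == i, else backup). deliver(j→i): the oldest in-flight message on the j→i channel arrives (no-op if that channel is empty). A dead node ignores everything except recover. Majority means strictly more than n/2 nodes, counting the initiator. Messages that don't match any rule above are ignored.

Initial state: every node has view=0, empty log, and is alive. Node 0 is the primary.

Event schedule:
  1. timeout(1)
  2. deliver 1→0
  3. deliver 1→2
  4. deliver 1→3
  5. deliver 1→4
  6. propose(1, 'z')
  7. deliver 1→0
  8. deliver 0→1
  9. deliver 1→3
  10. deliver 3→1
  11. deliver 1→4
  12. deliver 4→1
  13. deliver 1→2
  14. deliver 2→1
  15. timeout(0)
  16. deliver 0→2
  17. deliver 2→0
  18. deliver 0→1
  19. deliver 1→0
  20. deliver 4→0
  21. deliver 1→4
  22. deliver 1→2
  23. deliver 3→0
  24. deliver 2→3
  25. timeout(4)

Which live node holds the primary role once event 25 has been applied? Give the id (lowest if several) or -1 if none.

1. timeout(1):  <1:prim v1 ->
2. deliver 1→0:  <0:back v1 ->
3. deliver 1→2:  <2:back v1 ->
4. deliver 1→3:  <3:back v1 ->
5. deliver 1→4:  <4:back v1 ->
6. propose(1,'z'):  nop
7. deliver 1→0:  <0:back v1 z>
8. deliver 0→1:  nop
9. deliver 1→3:  <3:back v1 z>
10. deliver 3→1:  <1:prim v1 z>
11. deliver 1→4:  <4:back v1 z>
12. deliver 4→1:  nop
13. deliver 1→2:  <2:back v1 z>
14. deliver 2→1:  nop
15. timeout(0):  <0:back v2 z>
16. deliver 0→2:  <2:prim v2 z>
17. deliver 2→0:  nop
18. deliver 0→1:  <1:back v2 z>
19. deliver 1→0:  nop
20. deliver 4→0:  nop
21. deliver 1→4:  nop
22. deliver 1→2:  nop
23. deliver 3→0:  nop
24. deliver 2→3:  nop
25. timeout(4):  <4:back v2 z>

2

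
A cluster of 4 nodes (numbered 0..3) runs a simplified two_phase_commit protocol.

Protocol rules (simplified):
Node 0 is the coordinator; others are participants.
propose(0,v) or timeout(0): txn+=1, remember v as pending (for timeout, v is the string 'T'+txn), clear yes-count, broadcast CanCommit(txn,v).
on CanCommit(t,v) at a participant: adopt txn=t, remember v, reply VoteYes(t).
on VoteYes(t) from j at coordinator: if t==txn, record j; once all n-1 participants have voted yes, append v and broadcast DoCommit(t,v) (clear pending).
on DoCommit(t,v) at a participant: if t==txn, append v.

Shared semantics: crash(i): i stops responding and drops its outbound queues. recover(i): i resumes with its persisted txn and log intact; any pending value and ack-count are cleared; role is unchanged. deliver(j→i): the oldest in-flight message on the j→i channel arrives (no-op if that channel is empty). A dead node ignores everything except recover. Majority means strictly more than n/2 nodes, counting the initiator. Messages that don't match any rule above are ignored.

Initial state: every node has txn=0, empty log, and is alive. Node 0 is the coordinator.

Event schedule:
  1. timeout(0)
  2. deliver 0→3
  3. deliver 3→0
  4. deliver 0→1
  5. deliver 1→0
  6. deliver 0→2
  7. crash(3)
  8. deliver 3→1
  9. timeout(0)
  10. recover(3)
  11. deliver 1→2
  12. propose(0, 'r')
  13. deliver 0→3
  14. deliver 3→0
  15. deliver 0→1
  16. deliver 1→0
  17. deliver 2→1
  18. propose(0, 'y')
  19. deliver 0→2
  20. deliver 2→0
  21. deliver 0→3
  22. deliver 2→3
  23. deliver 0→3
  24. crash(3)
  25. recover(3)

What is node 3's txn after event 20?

2

e1 timeout(0): 0[coor,t=1,-]
e2 deliver 0→3: 3[part,t=1,-]
e3 deliver 3→0: ·
e4 deliver 0→1: 1[part,t=1,-]
e5 deliver 1→0: ·
e6 deliver 0→2: 2[part,t=1,-]
e7 crash(3): 3[✗part,t=1,-]
e8 deliver 3→1: ·
e9 timeout(0): 0[coor,t=2,-]
e10 recover(3): 3[part,t=1,-]
e11 deliver 1→2: ·
e12 propose(0,'r'): 0[coor,t=3,-]
e13 deliver 0→3: 3[part,t=2,-]
e14 deliver 3→0: ·
e15 deliver 0→1: 1[part,t=2,-]
e16 deliver 1→0: ·
e17 deliver 2→1: ·
e18 propose(0,'y'): 0[coor,t=4,-]
e19 deliver 0→2: 2[part,t=2,-]
e20 deliver 2→0: ·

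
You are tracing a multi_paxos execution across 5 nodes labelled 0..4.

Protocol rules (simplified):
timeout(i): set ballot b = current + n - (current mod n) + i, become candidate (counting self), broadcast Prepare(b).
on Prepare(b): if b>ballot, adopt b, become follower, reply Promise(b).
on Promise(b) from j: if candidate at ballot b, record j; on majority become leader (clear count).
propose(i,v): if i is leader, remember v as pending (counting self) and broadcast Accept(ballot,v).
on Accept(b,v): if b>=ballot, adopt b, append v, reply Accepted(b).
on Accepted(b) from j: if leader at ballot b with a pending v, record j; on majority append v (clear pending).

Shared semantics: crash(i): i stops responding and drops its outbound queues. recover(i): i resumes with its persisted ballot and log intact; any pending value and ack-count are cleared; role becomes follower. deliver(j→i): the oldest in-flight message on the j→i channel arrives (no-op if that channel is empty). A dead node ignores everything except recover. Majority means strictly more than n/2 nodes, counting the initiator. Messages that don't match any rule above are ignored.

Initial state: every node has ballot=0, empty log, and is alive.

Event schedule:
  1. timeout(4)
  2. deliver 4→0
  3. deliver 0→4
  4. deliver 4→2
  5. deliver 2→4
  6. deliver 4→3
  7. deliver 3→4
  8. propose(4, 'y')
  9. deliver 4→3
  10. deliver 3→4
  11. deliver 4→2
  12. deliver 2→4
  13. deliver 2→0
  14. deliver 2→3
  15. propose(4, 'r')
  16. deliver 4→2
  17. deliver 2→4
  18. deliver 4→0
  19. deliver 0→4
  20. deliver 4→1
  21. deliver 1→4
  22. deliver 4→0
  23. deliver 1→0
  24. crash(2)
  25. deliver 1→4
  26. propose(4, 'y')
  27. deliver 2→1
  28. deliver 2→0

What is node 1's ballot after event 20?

1. timeout(4):  <4:cand b9 ->
2. deliver 4→0:  <0:foll b9 ->
3. deliver 0→4:  nop
4. deliver 4→2:  <2:foll b9 ->
5. deliver 2→4:  <4:lead b9 ->
6. deliver 4→3:  <3:foll b9 ->
7. deliver 3→4:  nop
8. propose(4,'y'):  nop
9. deliver 4→3:  <3:foll b9 y>
10. deliver 3→4:  nop
11. deliver 4→2:  <2:foll b9 y>
12. deliver 2→4:  <4:lead b9 y>
13. deliver 2→0:  nop
14. deliver 2→3:  nop
15. propose(4,'r'):  nop
16. deliver 4→2:  <2:foll b9 y,r>
17. deliver 2→4:  nop
18. deliver 4→0:  <0:foll b9 y>
19. deliver 0→4:  <4:lead b9 y,r>
20. deliver 4→1:  <1:foll b9 ->

9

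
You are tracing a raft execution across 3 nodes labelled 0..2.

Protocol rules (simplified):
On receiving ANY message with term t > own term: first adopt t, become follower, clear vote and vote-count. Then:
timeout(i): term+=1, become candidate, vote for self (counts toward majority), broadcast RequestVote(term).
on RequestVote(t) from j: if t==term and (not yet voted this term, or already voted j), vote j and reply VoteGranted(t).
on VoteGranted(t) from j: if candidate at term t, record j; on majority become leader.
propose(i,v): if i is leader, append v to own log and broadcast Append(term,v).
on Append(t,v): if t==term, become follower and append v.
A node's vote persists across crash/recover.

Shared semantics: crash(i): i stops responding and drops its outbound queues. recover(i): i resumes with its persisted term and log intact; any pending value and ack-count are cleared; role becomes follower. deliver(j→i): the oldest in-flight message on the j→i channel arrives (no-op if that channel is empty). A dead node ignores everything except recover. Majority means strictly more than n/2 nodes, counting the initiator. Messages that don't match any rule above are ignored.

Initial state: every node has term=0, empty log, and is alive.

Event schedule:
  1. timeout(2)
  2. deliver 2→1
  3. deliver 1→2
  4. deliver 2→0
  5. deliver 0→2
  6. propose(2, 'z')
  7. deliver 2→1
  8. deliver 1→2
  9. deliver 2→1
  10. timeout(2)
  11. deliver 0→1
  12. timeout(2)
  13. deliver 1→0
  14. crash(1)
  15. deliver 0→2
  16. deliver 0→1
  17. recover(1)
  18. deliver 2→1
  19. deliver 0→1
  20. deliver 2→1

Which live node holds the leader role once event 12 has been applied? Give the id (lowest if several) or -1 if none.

-1

[1] timeout(2) → N2(cand t1 [-])
[2] deliver 2→1 → N1(foll t1 [-])
[3] deliver 1→2 → N2(lead t1 [-])
[4] deliver 2→0 → N0(foll t1 [-])
[5] deliver 0→2 → ∅
[6] propose(2,'z') → N2(lead t1 [z])
[7] deliver 2→1 → N1(foll t1 [z])
[8] deliver 1→2 → ∅
[9] deliver 2→1 → ∅
[10] timeout(2) → N2(cand t2 [z])
[11] deliver 0→1 → ∅
[12] timeout(2) → N2(cand t3 [z])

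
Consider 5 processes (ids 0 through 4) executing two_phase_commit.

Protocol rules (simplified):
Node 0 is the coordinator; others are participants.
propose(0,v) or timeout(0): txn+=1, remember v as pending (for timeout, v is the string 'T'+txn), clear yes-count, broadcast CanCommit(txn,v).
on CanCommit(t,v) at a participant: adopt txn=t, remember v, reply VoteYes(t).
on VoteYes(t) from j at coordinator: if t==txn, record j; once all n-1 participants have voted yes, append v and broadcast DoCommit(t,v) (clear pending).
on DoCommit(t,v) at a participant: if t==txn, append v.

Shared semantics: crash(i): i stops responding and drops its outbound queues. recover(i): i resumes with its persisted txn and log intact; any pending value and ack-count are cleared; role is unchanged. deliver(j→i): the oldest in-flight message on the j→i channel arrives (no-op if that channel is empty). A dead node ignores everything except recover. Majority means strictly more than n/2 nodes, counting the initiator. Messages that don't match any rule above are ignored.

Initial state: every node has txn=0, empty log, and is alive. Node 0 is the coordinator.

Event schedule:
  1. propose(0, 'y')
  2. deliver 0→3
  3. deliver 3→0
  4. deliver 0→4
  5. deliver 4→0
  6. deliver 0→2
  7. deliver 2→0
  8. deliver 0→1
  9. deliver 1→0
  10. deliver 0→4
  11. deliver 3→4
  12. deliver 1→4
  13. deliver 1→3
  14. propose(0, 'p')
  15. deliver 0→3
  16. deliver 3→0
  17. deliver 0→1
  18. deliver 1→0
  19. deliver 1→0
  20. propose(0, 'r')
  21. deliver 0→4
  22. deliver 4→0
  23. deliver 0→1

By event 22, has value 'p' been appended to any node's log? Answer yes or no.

1. propose(0,'y'):  <0:coor t1 ->
2. deliver 0→3:  <3:part t1 ->
3. deliver 3→0:  nop
4. deliver 0→4:  <4:part t1 ->
5. deliver 4→0:  nop
6. deliver 0→2:  <2:part t1 ->
7. deliver 2→0:  nop
8. deliver 0→1:  <1:part t1 ->
9. deliver 1→0:  <0:coor t1 y>
10. deliver 0→4:  <4:part t1 y>
11. deliver 3→4:  nop
12. deliver 1→4:  nop
13. deliver 1→3:  nop
14. propose(0,'p'):  <0:coor t2 y>
15. deliver 0→3:  <3:part t1 y>
16. deliver 3→0:  nop
17. deliver 0→1:  <1:part t1 y>
18. deliver 1→0:  nop
19. deliver 1→0:  nop
20. propose(0,'r'):  <0:coor t3 y>
21. deliver 0→4:  <4:part t2 y>
22. deliver 4→0:  nop

no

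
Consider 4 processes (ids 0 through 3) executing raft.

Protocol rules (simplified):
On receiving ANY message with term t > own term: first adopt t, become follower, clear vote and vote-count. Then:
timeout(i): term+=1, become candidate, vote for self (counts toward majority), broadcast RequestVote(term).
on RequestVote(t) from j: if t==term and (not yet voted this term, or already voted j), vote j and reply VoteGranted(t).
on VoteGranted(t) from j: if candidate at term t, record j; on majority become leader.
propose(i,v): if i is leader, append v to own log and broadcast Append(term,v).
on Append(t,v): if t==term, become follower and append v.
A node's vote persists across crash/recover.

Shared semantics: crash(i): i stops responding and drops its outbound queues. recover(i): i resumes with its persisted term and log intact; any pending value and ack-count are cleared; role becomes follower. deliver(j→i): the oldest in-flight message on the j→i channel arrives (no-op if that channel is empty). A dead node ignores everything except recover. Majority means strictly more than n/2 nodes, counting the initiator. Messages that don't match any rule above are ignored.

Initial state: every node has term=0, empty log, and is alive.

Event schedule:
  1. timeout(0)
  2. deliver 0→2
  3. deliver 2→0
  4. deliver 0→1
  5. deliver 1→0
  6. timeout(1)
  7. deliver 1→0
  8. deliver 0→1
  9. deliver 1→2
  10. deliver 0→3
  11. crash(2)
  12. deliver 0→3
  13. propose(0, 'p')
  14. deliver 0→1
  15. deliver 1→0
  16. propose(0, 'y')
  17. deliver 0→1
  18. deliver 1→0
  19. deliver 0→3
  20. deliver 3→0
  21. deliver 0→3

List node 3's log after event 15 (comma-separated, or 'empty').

empty

1. timeout(0):  <0:cand t1 ->
2. deliver 0→2:  <2:foll t1 ->
3. deliver 2→0:  nop
4. deliver 0→1:  <1:foll t1 ->
5. deliver 1→0:  <0:lead t1 ->
6. timeout(1):  <1:cand t2 ->
7. deliver 1→0:  <0:foll t2 ->
8. deliver 0→1:  nop
9. deliver 1→2:  <2:foll t2 ->
10. deliver 0→3:  <3:foll t1 ->
11. crash(2):  <2:✗foll t2 ->
12. deliver 0→3:  nop
13. propose(0,'p'):  nop
14. deliver 0→1:  nop
15. deliver 1→0:  nop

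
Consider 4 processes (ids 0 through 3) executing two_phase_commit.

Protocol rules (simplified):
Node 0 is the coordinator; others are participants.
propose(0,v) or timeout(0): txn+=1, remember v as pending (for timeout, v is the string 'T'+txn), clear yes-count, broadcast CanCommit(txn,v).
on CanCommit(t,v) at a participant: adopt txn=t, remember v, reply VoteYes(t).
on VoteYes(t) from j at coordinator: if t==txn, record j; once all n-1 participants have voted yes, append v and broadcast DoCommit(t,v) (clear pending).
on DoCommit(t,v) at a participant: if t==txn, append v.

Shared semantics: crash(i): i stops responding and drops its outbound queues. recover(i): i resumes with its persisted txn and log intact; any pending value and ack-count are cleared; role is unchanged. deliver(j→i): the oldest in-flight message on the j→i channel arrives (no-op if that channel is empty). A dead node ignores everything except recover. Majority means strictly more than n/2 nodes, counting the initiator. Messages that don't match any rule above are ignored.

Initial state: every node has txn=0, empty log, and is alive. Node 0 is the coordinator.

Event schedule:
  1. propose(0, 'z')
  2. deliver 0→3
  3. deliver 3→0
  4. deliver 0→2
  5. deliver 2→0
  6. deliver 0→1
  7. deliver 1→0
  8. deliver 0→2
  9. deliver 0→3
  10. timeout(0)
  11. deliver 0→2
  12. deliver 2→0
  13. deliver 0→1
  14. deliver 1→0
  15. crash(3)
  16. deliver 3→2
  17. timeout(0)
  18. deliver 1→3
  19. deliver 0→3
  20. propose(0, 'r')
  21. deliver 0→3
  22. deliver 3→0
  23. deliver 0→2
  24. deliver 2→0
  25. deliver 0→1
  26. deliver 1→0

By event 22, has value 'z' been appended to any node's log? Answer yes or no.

yes

after 1 — propose(0,'z'): n0:coor/t1/[-]
after 2 — deliver 0→3: n3:part/t1/[-]
after 3 — deliver 3→0: ·
after 4 — deliver 0→2: n2:part/t1/[-]
after 5 — deliver 2→0: ·
after 6 — deliver 0→1: n1:part/t1/[-]
after 7 — deliver 1→0: n0:coor/t1/[z]
after 8 — deliver 0→2: n2:part/t1/[z]
after 9 — deliver 0→3: n3:part/t1/[z]
after 10 — timeout(0): n0:coor/t2/[z]
after 11 — deliver 0→2: n2:part/t2/[z]
after 12 — deliver 2→0: ·
after 13 — deliver 0→1: n1:part/t1/[z]
after 14 — deliver 1→0: ·
after 15 — crash(3): n3:✗part/t1/[z]
after 16 — deliver 3→2: ·
after 17 — timeout(0): n0:coor/t3/[z]
after 18 — deliver 1→3: ·
after 19 — deliver 0→3: ·
after 20 — propose(0,'r'): n0:coor/t4/[z]
after 21 — deliver 0→3: ·
after 22 — deliver 3→0: ·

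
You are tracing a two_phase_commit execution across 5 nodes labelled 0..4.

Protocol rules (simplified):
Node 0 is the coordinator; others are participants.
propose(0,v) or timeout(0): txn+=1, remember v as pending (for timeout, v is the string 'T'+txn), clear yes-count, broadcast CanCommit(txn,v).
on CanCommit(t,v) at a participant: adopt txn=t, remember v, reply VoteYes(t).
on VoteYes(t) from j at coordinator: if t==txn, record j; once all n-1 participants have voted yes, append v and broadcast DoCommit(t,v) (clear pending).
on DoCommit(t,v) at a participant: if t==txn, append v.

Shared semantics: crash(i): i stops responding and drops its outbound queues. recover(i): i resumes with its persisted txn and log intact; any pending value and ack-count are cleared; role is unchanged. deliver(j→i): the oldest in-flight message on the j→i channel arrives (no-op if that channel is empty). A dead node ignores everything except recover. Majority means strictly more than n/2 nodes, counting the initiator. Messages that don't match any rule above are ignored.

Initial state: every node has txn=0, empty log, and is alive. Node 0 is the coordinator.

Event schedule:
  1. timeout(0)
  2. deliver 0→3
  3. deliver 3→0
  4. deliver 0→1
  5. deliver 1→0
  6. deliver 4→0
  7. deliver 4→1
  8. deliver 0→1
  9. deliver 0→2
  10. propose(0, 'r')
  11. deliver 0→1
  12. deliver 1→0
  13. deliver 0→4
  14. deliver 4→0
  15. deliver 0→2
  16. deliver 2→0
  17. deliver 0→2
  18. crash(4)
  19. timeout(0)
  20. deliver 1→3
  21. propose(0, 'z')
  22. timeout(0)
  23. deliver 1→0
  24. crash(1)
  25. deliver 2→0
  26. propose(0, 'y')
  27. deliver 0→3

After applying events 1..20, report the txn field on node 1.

2

after 1 — timeout(0): n0:coor/t1/[-]
after 2 — deliver 0→3: n3:part/t1/[-]
after 3 — deliver 3→0: ·
after 4 — deliver 0→1: n1:part/t1/[-]
after 5 — deliver 1→0: ·
after 6 — deliver 4→0: ·
after 7 — deliver 4→1: ·
after 8 — deliver 0→1: ·
after 9 — deliver 0→2: n2:part/t1/[-]
after 10 — propose(0,'r'): n0:coor/t2/[-]
after 11 — deliver 0→1: n1:part/t2/[-]
after 12 — deliver 1→0: ·
after 13 — deliver 0→4: n4:part/t1/[-]
after 14 — deliver 4→0: ·
after 15 — deliver 0→2: n2:part/t2/[-]
after 16 — deliver 2→0: ·
after 17 — deliver 0→2: ·
after 18 — crash(4): n4:✗part/t1/[-]
after 19 — timeout(0): n0:coor/t3/[-]
after 20 — deliver 1→3: ·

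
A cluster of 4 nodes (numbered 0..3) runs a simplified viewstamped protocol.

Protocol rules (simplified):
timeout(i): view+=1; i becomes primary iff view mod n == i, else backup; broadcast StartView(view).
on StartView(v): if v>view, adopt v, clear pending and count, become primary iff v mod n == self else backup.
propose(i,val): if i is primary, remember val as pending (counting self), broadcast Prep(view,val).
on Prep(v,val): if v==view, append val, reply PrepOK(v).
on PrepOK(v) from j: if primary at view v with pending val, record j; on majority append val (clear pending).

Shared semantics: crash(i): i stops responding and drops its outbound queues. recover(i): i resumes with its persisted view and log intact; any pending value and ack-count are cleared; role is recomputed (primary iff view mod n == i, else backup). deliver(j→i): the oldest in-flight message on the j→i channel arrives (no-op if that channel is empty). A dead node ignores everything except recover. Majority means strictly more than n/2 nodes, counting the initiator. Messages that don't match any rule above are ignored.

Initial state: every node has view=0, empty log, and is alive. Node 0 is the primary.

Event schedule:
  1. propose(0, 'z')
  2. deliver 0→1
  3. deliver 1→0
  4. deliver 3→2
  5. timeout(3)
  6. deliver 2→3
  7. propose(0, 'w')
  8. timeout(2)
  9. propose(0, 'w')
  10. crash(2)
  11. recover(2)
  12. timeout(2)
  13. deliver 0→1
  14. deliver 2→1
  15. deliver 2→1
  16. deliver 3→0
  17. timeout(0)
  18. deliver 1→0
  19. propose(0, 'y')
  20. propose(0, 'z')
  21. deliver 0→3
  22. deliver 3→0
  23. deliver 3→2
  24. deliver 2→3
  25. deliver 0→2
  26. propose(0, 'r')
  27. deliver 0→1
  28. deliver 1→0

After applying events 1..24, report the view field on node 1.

step 1 propose(0,'z'): —
step 2 deliver 0→1: 1={back,v=0,log=z}
step 3 deliver 1→0: —
step 4 deliver 3→2: —
step 5 timeout(3): 3={back,v=1,log=-}
step 6 deliver 2→3: —
step 7 propose(0,'w'): —
step 8 timeout(2): 2={back,v=1,log=-}
step 9 propose(0,'w'): —
step 10 crash(2): 2={✗back,v=1,log=-}
step 11 recover(2): 2={back,v=1,log=-}
step 12 timeout(2): 2={prim,v=2,log=-}
step 13 deliver 0→1: 1={back,v=0,log=z,w}
step 14 deliver 2→1: 1={back,v=2,log=z,w}
step 15 deliver 2→1: —
step 16 deliver 3→0: 0={back,v=1,log=-}
step 17 timeout(0): 0={back,v=2,log=-}
step 18 deliver 1→0: —
step 19 propose(0,'y'): —
step 20 propose(0,'z'): —
step 21 deliver 0→3: —
step 22 deliver 3→0: —
step 23 deliver 3→2: —
step 24 deliver 2→3: 3={back,v=2,log=-}

2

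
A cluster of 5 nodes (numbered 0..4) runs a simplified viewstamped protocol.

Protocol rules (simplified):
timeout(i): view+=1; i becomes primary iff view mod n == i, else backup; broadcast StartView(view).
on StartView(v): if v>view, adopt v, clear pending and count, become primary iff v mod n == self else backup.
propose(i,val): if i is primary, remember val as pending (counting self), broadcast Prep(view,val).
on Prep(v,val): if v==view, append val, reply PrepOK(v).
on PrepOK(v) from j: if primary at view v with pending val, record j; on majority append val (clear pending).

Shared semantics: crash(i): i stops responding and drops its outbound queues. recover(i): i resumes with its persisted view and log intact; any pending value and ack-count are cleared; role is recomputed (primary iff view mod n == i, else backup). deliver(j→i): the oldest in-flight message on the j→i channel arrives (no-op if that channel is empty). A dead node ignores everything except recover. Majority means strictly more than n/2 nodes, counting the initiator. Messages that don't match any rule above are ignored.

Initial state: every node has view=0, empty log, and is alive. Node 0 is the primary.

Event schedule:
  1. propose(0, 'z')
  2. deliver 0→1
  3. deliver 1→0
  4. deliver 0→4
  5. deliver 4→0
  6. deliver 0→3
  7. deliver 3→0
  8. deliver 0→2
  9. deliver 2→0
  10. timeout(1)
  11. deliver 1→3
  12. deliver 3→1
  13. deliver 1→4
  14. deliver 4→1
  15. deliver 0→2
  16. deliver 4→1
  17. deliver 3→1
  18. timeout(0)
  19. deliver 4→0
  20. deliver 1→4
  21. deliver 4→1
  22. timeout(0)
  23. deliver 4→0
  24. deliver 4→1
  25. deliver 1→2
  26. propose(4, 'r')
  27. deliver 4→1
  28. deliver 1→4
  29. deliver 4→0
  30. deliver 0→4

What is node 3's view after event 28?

1. propose(0,'z'):  nop
2. deliver 0→1:  <1:back v0 z>
3. deliver 1→0:  nop
4. deliver 0→4:  <4:back v0 z>
5. deliver 4→0:  <0:prim v0 z>
6. deliver 0→3:  <3:back v0 z>
7. deliver 3→0:  nop
8. deliver 0→2:  <2:back v0 z>
9. deliver 2→0:  nop
10. timeout(1):  <1:prim v1 z>
11. deliver 1→3:  <3:back v1 z>
12. deliver 3→1:  nop
13. deliver 1→4:  <4:back v1 z>
14. deliver 4→1:  nop
15. deliver 0→2:  nop
16. deliver 4→1:  nop
17. deliver 3→1:  nop
18. timeout(0):  <0:back v1 z>
19. deliver 4→0:  nop
20. deliver 1→4:  nop
21. deliver 4→1:  nop
22. timeout(0):  <0:back v2 z>
23. deliver 4→0:  nop
24. deliver 4→1:  nop
25. deliver 1→2:  <2:back v1 z>
26. propose(4,'r'):  nop
27. deliver 4→1:  nop
28. deliver 1→4:  nop

1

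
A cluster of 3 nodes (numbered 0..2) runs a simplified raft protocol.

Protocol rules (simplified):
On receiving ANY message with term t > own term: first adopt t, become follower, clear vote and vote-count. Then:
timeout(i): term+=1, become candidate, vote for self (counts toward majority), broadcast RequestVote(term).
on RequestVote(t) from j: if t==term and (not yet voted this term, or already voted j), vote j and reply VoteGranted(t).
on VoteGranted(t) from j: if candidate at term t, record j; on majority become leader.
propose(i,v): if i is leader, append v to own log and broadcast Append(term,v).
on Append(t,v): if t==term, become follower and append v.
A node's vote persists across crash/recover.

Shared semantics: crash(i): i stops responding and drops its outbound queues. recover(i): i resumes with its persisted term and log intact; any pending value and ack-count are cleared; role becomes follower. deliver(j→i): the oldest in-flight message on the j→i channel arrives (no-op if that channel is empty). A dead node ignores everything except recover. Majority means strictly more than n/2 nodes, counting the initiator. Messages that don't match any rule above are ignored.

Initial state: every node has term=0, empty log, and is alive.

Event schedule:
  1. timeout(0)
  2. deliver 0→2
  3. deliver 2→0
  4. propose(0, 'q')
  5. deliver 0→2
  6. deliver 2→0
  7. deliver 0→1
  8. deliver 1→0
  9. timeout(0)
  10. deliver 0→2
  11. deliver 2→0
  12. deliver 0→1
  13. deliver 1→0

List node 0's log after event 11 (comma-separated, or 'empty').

q

[1] timeout(0) → N0(cand t1 [-])
[2] deliver 0→2 → N2(foll t1 [-])
[3] deliver 2→0 → N0(lead t1 [-])
[4] propose(0,'q') → N0(lead t1 [q])
[5] deliver 0→2 → N2(foll t1 [q])
[6] deliver 2→0 → ∅
[7] deliver 0→1 → N1(foll t1 [-])
[8] deliver 1→0 → ∅
[9] timeout(0) → N0(cand t2 [q])
[10] deliver 0→2 → N2(foll t2 [q])
[11] deliver 2→0 → N0(lead t2 [q])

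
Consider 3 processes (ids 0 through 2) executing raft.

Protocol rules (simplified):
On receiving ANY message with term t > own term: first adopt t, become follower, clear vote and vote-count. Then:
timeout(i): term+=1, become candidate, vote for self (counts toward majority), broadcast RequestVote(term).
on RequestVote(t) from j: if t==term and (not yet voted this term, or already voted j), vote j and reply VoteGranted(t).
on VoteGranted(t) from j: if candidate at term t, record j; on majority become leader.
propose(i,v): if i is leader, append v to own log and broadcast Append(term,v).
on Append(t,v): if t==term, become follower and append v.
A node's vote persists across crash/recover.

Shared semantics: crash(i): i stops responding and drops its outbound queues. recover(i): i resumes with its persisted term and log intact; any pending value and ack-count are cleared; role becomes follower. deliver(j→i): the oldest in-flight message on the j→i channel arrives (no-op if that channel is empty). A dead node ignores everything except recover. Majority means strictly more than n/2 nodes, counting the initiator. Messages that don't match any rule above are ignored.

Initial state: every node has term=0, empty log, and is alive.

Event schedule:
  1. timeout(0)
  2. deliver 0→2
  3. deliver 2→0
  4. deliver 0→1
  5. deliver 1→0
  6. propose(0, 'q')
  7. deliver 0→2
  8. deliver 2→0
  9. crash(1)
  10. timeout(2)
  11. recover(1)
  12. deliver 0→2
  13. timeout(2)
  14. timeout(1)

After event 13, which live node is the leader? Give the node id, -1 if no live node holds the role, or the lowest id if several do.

after 1 — timeout(0): n0:cand/t1/[-]
after 2 — deliver 0→2: n2:foll/t1/[-]
after 3 — deliver 2→0: n0:lead/t1/[-]
after 4 — deliver 0→1: n1:foll/t1/[-]
after 5 — deliver 1→0: ·
after 6 — propose(0,'q'): n0:lead/t1/[q]
after 7 — deliver 0→2: n2:foll/t1/[q]
after 8 — deliver 2→0: ·
after 9 — crash(1): n1:✗foll/t1/[-]
after 10 — timeout(2): n2:cand/t2/[q]
after 11 — recover(1): n1:foll/t1/[-]
after 12 — deliver 0→2: ·
after 13 — timeout(2): n2:cand/t3/[q]

0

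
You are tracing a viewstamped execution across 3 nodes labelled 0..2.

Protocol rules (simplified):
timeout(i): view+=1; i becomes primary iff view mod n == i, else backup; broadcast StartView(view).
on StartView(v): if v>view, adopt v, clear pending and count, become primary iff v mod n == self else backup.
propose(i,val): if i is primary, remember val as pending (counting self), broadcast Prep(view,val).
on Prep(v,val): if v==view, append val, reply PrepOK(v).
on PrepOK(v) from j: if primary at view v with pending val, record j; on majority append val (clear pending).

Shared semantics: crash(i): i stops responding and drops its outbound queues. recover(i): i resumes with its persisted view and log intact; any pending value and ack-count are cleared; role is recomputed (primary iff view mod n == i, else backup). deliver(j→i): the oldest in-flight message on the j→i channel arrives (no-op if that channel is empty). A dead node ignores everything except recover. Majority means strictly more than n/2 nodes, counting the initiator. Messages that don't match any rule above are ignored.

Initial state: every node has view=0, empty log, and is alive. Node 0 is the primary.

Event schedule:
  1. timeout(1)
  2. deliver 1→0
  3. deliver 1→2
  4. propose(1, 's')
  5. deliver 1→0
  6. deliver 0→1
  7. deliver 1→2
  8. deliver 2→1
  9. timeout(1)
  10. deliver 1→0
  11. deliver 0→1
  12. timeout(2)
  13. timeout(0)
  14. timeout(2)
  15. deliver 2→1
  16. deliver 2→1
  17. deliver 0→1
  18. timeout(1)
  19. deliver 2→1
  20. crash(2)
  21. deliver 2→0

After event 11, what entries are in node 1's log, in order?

s

step 1 timeout(1): 1={prim,v=1,log=-}
step 2 deliver 1→0: 0={back,v=1,log=-}
step 3 deliver 1→2: 2={back,v=1,log=-}
step 4 propose(1,'s'): —
step 5 deliver 1→0: 0={back,v=1,log=s}
step 6 deliver 0→1: 1={prim,v=1,log=s}
step 7 deliver 1→2: 2={back,v=1,log=s}
step 8 deliver 2→1: —
step 9 timeout(1): 1={back,v=2,log=s}
step 10 deliver 1→0: 0={back,v=2,log=s}
step 11 deliver 0→1: —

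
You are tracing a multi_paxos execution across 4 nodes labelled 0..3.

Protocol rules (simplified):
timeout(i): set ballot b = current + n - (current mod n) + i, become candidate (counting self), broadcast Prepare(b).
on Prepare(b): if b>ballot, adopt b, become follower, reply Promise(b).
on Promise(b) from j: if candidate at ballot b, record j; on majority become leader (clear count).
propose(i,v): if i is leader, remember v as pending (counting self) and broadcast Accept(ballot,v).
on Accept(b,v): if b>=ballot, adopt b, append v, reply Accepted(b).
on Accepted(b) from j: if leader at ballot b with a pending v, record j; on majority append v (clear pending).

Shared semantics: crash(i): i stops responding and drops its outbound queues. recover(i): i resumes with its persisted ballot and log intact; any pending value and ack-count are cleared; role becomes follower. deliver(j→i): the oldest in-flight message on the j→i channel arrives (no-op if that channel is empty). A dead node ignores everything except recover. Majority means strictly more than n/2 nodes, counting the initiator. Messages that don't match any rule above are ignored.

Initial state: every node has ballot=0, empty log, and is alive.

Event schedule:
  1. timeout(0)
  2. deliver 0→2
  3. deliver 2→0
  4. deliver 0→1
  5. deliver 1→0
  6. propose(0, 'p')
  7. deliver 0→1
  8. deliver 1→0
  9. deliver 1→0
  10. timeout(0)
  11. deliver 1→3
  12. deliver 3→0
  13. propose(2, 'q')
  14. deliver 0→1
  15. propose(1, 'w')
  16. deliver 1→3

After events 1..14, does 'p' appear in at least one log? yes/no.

yes

[1] timeout(0) → N0(cand b4 [-])
[2] deliver 0→2 → N2(foll b4 [-])
[3] deliver 2→0 → ∅
[4] deliver 0→1 → N1(foll b4 [-])
[5] deliver 1→0 → N0(lead b4 [-])
[6] propose(0,'p') → ∅
[7] deliver 0→1 → N1(foll b4 [p])
[8] deliver 1→0 → ∅
[9] deliver 1→0 → ∅
[10] timeout(0) → N0(cand b8 [-])
[11] deliver 1→3 → ∅
[12] deliver 3→0 → ∅
[13] propose(2,'q') → ∅
[14] deliver 0→1 → N1(foll b8 [p])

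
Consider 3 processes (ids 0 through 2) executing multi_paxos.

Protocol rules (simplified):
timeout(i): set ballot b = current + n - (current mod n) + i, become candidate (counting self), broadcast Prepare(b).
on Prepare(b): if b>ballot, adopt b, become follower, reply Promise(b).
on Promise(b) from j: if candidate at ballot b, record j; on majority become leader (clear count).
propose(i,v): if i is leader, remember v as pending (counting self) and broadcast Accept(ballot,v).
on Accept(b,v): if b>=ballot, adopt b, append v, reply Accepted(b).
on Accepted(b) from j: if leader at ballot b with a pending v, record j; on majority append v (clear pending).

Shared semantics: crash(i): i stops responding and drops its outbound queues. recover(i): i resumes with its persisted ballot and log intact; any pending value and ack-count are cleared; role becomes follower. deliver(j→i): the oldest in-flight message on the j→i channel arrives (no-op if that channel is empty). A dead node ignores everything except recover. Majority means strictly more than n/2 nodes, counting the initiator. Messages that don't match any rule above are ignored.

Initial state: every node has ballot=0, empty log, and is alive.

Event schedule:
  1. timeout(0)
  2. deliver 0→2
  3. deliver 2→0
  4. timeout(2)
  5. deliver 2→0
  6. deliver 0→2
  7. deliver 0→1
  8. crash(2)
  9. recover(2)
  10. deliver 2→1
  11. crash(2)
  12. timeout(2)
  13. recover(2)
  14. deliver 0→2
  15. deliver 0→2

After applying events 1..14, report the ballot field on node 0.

8

[1] timeout(0) → N0(cand b3 [-])
[2] deliver 0→2 → N2(foll b3 [-])
[3] deliver 2→0 → N0(lead b3 [-])
[4] timeout(2) → N2(cand b8 [-])
[5] deliver 2→0 → N0(foll b8 [-])
[6] deliver 0→2 → N2(lead b8 [-])
[7] deliver 0→1 → N1(foll b3 [-])
[8] crash(2) → N2(✗lead b8 [-])
[9] recover(2) → N2(foll b8 [-])
[10] deliver 2→1 → ∅
[11] crash(2) → N2(✗foll b8 [-])
[12] timeout(2) → ∅
[13] recover(2) → N2(foll b8 [-])
[14] deliver 0→2 → ∅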